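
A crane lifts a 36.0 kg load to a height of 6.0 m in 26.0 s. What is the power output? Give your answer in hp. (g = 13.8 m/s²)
W = mgh = 36×13.8×6 = 2981 J
P = W/t = 2981/26 = 114.6 W = 0.1537 hp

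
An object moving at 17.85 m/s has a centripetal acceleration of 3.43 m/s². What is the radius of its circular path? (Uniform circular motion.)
r = v²/a_c = 17.85²/3.43 = 92.89 m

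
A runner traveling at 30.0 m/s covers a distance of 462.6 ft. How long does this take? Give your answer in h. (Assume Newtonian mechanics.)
t = d/v (with unit conversion) = 0.001306 h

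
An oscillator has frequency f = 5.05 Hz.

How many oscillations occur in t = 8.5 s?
n = f×t = 5.05×8.5 = 42.92 oscillations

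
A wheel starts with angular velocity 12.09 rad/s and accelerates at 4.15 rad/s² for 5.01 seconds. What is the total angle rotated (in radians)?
θ = ω₀t + ½αt² = 12.09×5.01 + ½×4.15×5.01² = 112.65 rad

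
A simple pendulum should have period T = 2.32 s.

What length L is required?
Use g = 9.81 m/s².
T = 2π√(L/g) → L = g(T/2π)² = 9.81×(2.32/2π)² = 1.337 m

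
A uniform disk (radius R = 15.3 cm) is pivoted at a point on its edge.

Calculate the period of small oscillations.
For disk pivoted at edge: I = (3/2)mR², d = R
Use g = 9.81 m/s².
I/m = (3/2)R² = 0.03511 m²; d = R = 0.153 m
T = 2π√((3/2)R²/(gR)) = 2π√(3R/(2g)) = 0.961 s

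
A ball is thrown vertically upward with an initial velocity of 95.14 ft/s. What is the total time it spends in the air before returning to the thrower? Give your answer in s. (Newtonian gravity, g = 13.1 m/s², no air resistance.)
t_total = 2v₀/g (with unit conversion) = 4.427 s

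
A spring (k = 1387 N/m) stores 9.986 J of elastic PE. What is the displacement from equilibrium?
PE = ½kx² → x = √(2PE/k) = √(2×9.986/1387) = 0.12 m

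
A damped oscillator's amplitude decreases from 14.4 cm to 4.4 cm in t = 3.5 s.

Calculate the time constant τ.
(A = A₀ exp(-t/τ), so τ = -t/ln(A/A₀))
A/A₀ = 4.4/14.4 = 0.3056; ln(A/A₀) = -1.186
τ = −t/ln(A/A₀) = −3.5/-1.186 = 2.952 s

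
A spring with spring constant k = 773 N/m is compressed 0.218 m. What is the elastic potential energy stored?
PE = ½kx² = ½×773×0.218² = 18.37 J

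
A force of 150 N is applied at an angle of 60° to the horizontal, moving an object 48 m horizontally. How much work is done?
W = Fd cosθ = 150×48×cos(60°) = 3600.0 J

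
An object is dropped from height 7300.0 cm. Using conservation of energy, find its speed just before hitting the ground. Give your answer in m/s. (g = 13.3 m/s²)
mgh = ½mv² → v = √(2gh) = √(2×13.3×73) = 44.07 m/s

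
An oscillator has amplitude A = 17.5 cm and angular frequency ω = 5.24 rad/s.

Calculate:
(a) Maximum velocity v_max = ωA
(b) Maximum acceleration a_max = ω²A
v_max = ωA = 5.24×0.175 = 0.917 m/s
a_max = ω²A = 5.24²×0.175 = 4.805 m/s²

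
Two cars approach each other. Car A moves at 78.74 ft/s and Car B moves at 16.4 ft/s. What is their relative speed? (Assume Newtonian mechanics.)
v_rel = v_A + v_B = 78.74 + 16.4 = 95.14 ft/s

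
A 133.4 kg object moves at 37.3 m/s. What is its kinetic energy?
KE = ½mv² = ½×133.4×37.3² = 92799.04 J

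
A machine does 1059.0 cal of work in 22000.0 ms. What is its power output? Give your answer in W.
P = W/t = 4431 J / 22 s = 201.4 W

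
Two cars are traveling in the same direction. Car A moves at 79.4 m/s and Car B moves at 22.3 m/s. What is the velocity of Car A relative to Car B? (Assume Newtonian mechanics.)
v_rel = v_A - v_B = 79.4 - 22.3 = 57.1 m/s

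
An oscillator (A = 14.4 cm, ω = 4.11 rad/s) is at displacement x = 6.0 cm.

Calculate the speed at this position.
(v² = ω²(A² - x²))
v = ω√(A² − x²) = 4.11×√(0.144² − 0.06²) = 0.538 m/s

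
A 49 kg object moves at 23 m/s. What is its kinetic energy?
KE = ½mv² = ½×49×23² = 12960.5 J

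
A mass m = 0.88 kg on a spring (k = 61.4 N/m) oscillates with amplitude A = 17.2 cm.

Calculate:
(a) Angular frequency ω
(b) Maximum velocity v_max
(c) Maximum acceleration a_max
ω = √(k/m) = √(61.4/0.88) = 8.353 rad/s
v_max = ωA = 8.353×0.172 = 1.437 m/s
a_max = ω²A = 8.353²×0.172 = 12 m/s²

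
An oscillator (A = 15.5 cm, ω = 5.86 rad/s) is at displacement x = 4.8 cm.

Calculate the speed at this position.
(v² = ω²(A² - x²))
v = ω√(A² − x²) = 5.86×√(0.155² − 0.048²) = 0.8636 m/s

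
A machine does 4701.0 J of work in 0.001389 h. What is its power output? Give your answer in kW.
P = W/t = 4701 J / 5 s = 940.1 W = 0.9401 kW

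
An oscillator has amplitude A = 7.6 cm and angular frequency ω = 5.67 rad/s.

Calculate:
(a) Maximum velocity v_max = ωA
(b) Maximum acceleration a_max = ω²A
v_max = ωA = 5.67×0.076 = 0.4309 m/s
a_max = ω²A = 5.67²×0.076 = 2.443 m/s²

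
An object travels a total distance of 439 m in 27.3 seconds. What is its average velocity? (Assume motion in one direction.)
v_avg = Δd / Δt = 439 / 27.3 = 16.08 m/s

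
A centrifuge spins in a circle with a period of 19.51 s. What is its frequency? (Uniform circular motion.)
f = 1/T = 1/19.51 = 0.0513 Hz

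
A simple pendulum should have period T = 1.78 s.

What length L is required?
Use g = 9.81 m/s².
T = 2π√(L/g) → L = g(T/2π)² = 9.81×(1.78/2π)² = 0.7873 m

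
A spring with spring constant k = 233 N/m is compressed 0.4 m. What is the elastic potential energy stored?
PE = ½kx² = ½×233×0.4² = 18.64 J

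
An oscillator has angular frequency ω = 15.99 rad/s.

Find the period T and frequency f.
T = 2π/ω = 2π/15.99 = 0.3929 s; f = ω/2π = 2.545 Hz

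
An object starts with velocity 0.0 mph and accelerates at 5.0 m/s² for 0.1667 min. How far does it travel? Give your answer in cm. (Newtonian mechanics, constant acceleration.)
d = v₀t + ½at² (with unit conversion) = 25010.0 cm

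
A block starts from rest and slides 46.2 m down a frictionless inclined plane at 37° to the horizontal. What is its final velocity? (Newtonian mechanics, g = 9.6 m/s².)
a = g sin(θ) = 9.6 × sin(37°) = 5.78 m/s²
v = √(2ad) = √(2 × 5.78 × 46.2) = 23.1 m/s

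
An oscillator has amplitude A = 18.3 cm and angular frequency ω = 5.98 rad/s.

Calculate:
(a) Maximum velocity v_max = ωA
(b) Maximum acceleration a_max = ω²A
v_max = ωA = 5.98×0.183 = 1.094 m/s
a_max = ω²A = 5.98²×0.183 = 6.544 m/s²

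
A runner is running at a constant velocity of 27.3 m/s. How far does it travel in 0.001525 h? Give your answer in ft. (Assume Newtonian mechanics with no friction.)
d = vt (with unit conversion) = 491.7 ft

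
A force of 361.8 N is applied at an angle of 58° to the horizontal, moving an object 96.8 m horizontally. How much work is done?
W = Fd cosθ = 361.8×96.8×cos(58°) = 18559.0 J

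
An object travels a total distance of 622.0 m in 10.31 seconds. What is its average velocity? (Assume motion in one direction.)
v_avg = Δd / Δt = 622.0 / 10.31 = 60.33 m/s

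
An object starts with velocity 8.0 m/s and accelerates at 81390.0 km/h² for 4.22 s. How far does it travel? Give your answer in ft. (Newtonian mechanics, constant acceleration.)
d = v₀t + ½at² (with unit conversion) = 294.2 ft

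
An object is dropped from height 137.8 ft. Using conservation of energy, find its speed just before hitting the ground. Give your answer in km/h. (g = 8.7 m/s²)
mgh = ½mv² → v = √(2gh) = √(2×8.7×42) = 27.03 m/s = 97.32 km/h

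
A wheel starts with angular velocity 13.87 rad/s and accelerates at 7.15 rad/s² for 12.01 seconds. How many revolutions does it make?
θ = ω₀t + ½αt² = 13.87×12.01 + ½×7.15×12.01² = 682.24 rad
Revolutions = θ/(2π) = 682.24/(2π) = 108.58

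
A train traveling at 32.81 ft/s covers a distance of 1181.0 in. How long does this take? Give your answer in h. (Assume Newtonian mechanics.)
t = d/v (with unit conversion) = 0.0008332 h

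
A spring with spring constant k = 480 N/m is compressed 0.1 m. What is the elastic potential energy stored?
PE = ½kx² = ½×480×0.1² = 2.4 J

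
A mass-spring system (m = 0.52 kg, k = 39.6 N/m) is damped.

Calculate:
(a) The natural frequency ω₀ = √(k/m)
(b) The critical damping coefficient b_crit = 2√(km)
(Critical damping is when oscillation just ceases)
ω₀ = √(k/m) = √(39.6/0.52) = 8.727 rad/s
b_crit = 2√(km) = 2√(39.6×0.52) = 9.076 kg/s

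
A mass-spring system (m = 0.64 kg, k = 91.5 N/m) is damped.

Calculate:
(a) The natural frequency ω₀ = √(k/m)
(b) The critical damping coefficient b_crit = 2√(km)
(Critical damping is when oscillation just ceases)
ω₀ = √(k/m) = √(91.5/0.64) = 11.96 rad/s
b_crit = 2√(km) = 2√(91.5×0.64) = 15.3 kg/s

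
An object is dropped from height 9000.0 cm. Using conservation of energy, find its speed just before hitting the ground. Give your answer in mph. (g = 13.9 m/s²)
mgh = ½mv² → v = √(2gh) = √(2×13.9×90) = 50.02 m/s = 111.9 mph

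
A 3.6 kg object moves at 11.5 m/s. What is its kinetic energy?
KE = ½mv² = ½×3.6×11.5² = 238.05 J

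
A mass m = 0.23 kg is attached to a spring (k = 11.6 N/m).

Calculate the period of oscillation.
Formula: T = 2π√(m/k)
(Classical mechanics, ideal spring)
T = 2π√(m/k) = 2π√(0.23/11.6) = 0.8847 s; f = 1/T = 1.13 Hz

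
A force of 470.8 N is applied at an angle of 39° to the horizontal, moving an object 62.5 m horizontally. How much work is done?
W = Fd cosθ = 470.8×62.5×cos(39°) = 22868.0 J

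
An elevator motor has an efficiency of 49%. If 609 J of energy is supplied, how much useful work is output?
W_out = η × W_in = 0.49 × 609 = 298.41 J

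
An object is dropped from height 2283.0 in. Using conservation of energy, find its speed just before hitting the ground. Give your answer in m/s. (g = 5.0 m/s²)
mgh = ½mv² → v = √(2gh) = √(2×5.0×57.99) = 24.08 m/s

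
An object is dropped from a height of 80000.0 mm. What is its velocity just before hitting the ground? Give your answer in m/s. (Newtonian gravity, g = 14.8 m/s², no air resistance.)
v = √(2gh) (with unit conversion) = 48.66 m/s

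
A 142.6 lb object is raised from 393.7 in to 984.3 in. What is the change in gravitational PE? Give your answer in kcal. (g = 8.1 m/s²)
ΔPE = mg(h₂ − h₁) = 64.68 kg × 8.1 m/s² × (25 − 10) m = 7860 J = 1.878 kcal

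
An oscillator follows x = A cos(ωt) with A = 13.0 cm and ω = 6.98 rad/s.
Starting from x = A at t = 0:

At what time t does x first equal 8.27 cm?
cos(ωt) = x/A = 8.27/13.0 = 0.6362
ωt = arccos(0.6362) = 0.8813 rad
t = 0.8813/6.98 = 0.1263 s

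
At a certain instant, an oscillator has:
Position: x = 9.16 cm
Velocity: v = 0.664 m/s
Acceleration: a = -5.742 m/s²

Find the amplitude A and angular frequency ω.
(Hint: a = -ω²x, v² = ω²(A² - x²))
a = −ω²x → ω = √(|a|/x) = √(5.742/0.0916) = 7.917 rad/s
v² = ω²(A² − x²) → A = √(x² + v²/ω²) = √(0.0916² + 0.664²/7.917²) = 0.1242 m = 12.42 cm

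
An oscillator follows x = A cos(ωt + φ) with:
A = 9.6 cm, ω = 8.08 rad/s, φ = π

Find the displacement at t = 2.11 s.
x = A cos(ωt + φ) = 9.6×cos(8.08×2.11 + π) = 2.188 cm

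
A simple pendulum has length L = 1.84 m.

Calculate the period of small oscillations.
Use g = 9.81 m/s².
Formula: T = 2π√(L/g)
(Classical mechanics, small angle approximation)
T = 2π√(L/g) = 2π√(1.84/9.81) = 2.721 s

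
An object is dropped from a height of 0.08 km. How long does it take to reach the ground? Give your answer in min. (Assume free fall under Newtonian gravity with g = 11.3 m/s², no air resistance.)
t = √(2h/g) (with unit conversion) = 0.06271 min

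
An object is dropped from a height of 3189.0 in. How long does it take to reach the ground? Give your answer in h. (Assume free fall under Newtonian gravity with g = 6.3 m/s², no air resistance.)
t = √(2h/g) (with unit conversion) = 0.001409 h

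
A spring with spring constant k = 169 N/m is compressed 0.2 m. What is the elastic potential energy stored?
PE = ½kx² = ½×169×0.2² = 3.38 J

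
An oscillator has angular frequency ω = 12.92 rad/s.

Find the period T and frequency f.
T = 2π/ω = 2π/12.92 = 0.4863 s; f = ω/2π = 2.056 Hz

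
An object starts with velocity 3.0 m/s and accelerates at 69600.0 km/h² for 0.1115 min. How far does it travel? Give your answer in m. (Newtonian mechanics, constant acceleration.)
d = v₀t + ½at² (with unit conversion) = 140.2 m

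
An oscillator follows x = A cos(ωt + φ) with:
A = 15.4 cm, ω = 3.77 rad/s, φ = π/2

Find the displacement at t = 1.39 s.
x = A cos(ωt + φ) = 15.4×cos(3.77×1.39 + π/2) = 13.3 cm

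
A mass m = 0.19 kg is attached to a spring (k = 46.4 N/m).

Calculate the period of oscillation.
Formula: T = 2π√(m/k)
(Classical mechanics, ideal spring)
T = 2π√(m/k) = 2π√(0.19/46.4) = 0.4021 s; f = 1/T = 2.487 Hz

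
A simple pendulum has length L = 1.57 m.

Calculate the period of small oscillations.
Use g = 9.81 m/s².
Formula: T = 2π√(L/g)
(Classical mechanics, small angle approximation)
T = 2π√(L/g) = 2π√(1.57/9.81) = 2.514 s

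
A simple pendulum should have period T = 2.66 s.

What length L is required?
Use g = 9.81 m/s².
T = 2π√(L/g) → L = g(T/2π)² = 9.81×(2.66/2π)² = 1.758 m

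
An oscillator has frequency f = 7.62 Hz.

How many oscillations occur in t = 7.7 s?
n = f×t = 7.62×7.7 = 58.67 oscillations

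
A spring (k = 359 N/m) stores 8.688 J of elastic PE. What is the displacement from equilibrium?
PE = ½kx² → x = √(2PE/k) = √(2×8.688/359) = 0.22 m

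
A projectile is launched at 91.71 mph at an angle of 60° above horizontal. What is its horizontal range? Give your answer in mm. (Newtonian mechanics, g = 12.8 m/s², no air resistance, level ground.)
R = v₀² sin(2θ) / g (with unit conversion) = 113700.0 mm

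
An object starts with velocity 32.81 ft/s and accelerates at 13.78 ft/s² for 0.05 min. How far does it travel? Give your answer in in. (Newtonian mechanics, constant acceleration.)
d = v₀t + ½at² (with unit conversion) = 1925.0 in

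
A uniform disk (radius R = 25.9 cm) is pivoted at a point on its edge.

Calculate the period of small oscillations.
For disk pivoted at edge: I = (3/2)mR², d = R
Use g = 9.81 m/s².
I/m = (3/2)R² = 0.1006 m²; d = R = 0.259 m
T = 2π√((3/2)R²/(gR)) = 2π√(3R/(2g)) = 1.25 s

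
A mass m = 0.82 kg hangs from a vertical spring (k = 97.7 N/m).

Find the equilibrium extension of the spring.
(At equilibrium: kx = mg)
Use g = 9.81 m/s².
x_eq = mg/k = 0.82×9.81/97.7 = 0.08234 m = 8.234 cm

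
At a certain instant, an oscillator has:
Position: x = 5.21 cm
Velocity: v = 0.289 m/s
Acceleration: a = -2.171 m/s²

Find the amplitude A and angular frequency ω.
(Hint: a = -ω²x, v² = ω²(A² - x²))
a = −ω²x → ω = √(|a|/x) = √(2.171/0.0521) = 6.455 rad/s
v² = ω²(A² − x²) → A = √(x² + v²/ω²) = √(0.0521² + 0.289²/6.455²) = 0.06869 m = 6.869 cm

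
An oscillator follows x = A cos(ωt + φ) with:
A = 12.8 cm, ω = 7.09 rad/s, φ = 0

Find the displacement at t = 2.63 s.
x = A cos(ωt + φ) = 12.8×cos(7.09×2.63 + 0) = 12.54 cm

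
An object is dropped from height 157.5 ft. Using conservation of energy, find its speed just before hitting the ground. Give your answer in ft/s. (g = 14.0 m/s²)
mgh = ½mv² → v = √(2gh) = √(2×14.0×48.01) = 36.66 m/s = 120.3 ft/s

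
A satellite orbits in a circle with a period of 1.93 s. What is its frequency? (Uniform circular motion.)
f = 1/T = 1/1.93 = 0.5181 Hz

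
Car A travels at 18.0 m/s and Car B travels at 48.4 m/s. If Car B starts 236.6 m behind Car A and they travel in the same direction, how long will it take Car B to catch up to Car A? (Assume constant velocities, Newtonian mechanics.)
Relative speed: v_rel = 48.4 - 18.0 = 30.4 m/s
Time to catch: t = d₀/v_rel = 236.6/30.4 = 7.78 s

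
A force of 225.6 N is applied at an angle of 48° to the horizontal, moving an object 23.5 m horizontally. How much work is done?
W = Fd cosθ = 225.6×23.5×cos(48°) = 3547.5 J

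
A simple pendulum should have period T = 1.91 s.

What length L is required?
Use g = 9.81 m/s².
T = 2π√(L/g) → L = g(T/2π)² = 9.81×(1.91/2π)² = 0.9065 m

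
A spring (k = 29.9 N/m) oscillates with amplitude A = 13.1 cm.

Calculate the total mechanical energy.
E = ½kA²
E = ½kA² = ½×29.9×(0.131)² = 0.2566 J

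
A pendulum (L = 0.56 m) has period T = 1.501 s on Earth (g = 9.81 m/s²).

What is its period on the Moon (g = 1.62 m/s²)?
T = 2π√(L/g), so T_moon/T_earth = √(g_earth/g_moon)
T_moon = 2π√(0.56/1.62) = 3.694 s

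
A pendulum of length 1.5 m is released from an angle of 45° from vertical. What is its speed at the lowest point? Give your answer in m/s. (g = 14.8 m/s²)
h = L(1 − cosθ) = 1.5×(1 − cos45°) = 0.4393 m
v = √(2gh) = √(2×14.8×0.4393) = 3.606 m/s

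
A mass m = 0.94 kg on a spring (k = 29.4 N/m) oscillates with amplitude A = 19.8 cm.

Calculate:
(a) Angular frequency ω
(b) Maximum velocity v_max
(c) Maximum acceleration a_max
ω = √(k/m) = √(29.4/0.94) = 5.593 rad/s
v_max = ωA = 5.593×0.198 = 1.107 m/s
a_max = ω²A = 5.593²×0.198 = 6.193 m/s²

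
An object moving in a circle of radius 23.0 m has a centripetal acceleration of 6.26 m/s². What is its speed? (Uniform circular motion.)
v = √(a_c × r) = √(6.26 × 23.0) = 12.0 m/s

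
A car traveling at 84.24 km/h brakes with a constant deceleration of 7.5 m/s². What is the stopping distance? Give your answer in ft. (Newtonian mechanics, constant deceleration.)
d = v₀² / (2a) (with unit conversion) = 119.8 ft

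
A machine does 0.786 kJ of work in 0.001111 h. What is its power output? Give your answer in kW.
P = W/t = 786 J / 4 s = 196.5 W = 0.1965 kW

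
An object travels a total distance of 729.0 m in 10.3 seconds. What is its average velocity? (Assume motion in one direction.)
v_avg = Δd / Δt = 729.0 / 10.3 = 70.78 m/s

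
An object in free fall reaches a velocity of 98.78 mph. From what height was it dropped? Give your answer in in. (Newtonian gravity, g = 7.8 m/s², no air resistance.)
h = v²/(2g) (with unit conversion) = 4921.0 in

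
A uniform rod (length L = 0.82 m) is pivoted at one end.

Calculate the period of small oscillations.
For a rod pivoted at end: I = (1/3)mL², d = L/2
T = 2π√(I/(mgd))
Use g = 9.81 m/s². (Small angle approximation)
I/m = (1/3)L² = 0.2241 m²; d = L/2 = 0.41 m
T = 2π√(I/(mgd)) = 2π√(0.2241/(9.81×0.41)) = 1.483 s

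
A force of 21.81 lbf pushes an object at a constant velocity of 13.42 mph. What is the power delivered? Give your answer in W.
P = Fv = 97.02 N × 5.999 m/s = 582 W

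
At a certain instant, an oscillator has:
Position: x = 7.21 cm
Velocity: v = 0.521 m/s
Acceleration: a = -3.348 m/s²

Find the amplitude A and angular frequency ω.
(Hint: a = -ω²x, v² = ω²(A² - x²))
a = −ω²x → ω = √(|a|/x) = √(3.348/0.0721) = 6.814 rad/s
v² = ω²(A² − x²) → A = √(x² + v²/ω²) = √(0.0721² + 0.521²/6.814²) = 0.1051 m = 10.51 cm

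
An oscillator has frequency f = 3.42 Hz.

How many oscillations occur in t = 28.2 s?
n = f×t = 3.42×28.2 = 96.44 oscillations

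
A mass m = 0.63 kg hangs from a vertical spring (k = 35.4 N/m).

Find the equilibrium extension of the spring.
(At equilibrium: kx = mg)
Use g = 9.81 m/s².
x_eq = mg/k = 0.63×9.81/35.4 = 0.1746 m = 17.46 cm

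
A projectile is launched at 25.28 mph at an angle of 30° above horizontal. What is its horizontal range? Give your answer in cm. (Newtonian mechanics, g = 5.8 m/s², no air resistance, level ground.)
R = v₀² sin(2θ) / g (with unit conversion) = 1907.0 cm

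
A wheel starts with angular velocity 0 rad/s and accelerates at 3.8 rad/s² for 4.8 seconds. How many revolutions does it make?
θ = ω₀t + ½αt² = 0×4.8 + ½×3.8×4.8² = 43.78 rad
Revolutions = θ/(2π) = 43.78/(2π) = 6.97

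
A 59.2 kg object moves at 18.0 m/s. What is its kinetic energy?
KE = ½mv² = ½×59.2×18.0² = 9590.4 J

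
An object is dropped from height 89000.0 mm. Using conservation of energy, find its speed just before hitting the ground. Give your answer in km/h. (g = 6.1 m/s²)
mgh = ½mv² → v = √(2gh) = √(2×6.1×89) = 32.95 m/s = 118.6 km/h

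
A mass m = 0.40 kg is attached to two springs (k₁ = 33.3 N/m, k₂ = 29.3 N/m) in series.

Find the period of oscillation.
k_eq = k₁k₂/(k₁+k₂) = 15.59 N/m
T = 2π√(m/k_eq) = 2π√(0.4/15.59) = 1.007 s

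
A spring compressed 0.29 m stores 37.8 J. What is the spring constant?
PE = ½kx² → k = 2PE/x² = 2×37.8/0.29² = 898.9 N/m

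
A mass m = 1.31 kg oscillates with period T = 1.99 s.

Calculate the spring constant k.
T = 2π√(m/k) → k = m(2π/T)² = 1.31×(2π/1.99)² = 13.06 N/m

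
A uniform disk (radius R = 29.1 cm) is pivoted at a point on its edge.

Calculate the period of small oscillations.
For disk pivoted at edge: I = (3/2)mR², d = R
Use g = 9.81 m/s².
I/m = (3/2)R² = 0.127 m²; d = R = 0.291 m
T = 2π√((3/2)R²/(gR)) = 2π√(3R/(2g)) = 1.325 s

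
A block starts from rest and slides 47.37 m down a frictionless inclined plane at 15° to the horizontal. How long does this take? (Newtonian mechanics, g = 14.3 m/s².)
a = g sin(θ) = 14.3 × sin(15°) = 3.7 m/s²
t = √(2d/a) = √(2 × 47.37 / 3.7) = 5.06 s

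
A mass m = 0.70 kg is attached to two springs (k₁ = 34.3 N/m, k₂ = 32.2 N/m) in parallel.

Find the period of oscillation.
k_eq = k₁+k₂ = 66.5 N/m
T = 2π√(m/k_eq) = 2π√(0.7/66.5) = 0.6446 s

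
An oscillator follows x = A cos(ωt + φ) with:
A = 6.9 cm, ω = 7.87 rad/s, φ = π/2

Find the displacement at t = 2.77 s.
x = A cos(ωt + φ) = 6.9×cos(7.87×2.77 + π/2) = -1.312 cm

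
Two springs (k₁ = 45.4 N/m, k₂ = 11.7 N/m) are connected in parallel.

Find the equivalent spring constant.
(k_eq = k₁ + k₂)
k_eq = k₁ + k₂ = 45.4 + 11.7 = 57.1 N/m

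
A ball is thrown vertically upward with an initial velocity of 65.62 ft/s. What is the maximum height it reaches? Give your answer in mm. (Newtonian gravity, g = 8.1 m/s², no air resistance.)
h_max = v₀²/(2g) (with unit conversion) = 24690.0 mm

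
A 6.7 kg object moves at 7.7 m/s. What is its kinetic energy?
KE = ½mv² = ½×6.7×7.7² = 198.6215 J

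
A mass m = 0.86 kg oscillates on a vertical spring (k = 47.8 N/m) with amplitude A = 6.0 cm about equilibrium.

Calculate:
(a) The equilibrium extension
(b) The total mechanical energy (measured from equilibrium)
x_eq = mg/k = 0.86×9.81/47.8 = 0.1765 m = 17.65 cm
E = ½kA² = ½×47.8×(0.06)² = 0.08604 J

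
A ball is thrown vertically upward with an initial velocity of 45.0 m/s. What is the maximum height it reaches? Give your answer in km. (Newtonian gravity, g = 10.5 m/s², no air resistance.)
h_max = v₀²/(2g) (with unit conversion) = 0.09643 km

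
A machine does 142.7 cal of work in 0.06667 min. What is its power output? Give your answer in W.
P = W/t = 597.1 J / 4 s = 149.3 W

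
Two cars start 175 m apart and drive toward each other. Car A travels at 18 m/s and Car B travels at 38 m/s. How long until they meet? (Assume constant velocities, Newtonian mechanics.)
Combined speed: v_combined = 18 + 38 = 56 m/s
Time to meet: t = d/56 = 175/56 = 3.12 s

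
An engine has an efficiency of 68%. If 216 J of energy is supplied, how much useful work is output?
W_out = η × W_in = 0.68 × 216 = 146.88 J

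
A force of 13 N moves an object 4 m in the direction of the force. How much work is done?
W = Fd = 13×4 = 52.0 J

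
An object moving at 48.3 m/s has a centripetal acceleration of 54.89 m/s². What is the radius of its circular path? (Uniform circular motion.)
r = v²/a_c = 48.3²/54.89 = 42.5 m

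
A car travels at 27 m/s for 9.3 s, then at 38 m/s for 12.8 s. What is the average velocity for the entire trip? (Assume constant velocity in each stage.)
d₁ = v₁t₁ = 27 × 9.3 = 251.1 m
d₂ = v₂t₂ = 38 × 12.8 = 486.4 m
d_total = 737.5 m, t_total = 22.1 s
v_avg = d_total/t_total = 737.5/22.1 = 33.37 m/s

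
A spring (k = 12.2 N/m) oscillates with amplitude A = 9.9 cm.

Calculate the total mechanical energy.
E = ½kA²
E = ½kA² = ½×12.2×(0.099)² = 0.05979 J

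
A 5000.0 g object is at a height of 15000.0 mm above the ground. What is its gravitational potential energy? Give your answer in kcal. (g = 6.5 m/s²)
PE = mgh = 5 kg × 6.5 m/s² × 15 m = 487.5 J = 0.1165 kcal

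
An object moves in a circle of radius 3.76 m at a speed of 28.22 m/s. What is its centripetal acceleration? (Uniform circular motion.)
a_c = v²/r = 28.22²/3.76 = 796.368/3.76 = 211.8 m/s²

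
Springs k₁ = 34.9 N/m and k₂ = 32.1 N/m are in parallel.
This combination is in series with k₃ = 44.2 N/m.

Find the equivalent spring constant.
k₁₂ = k₁ + k₂ = 67 N/m (parallel)
1/k_eq = 1/k₁₂ + 1/k₃ → k_eq = 26.63 N/m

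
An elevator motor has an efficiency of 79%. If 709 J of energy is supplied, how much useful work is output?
W_out = η × W_in = 0.79 × 709 = 560.11 J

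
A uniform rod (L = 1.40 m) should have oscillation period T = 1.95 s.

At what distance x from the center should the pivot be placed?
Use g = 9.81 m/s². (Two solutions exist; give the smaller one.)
T = 2π√((L²/12 + x²)/(gx)). Let c = T²g/(4π²) = 0.9449.
x² − cx + L²/12 = 0 → x = (c − √(c² − L²/3))/2 = 0.2278 m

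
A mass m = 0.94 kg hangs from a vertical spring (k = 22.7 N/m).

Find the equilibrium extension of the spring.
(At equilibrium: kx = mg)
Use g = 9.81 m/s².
x_eq = mg/k = 0.94×9.81/22.7 = 0.4062 m = 40.62 cm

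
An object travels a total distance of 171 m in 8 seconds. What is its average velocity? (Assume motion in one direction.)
v_avg = Δd / Δt = 171 / 8 = 21.38 m/s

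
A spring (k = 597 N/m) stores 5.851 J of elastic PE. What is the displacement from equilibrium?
PE = ½kx² → x = √(2PE/k) = √(2×5.851/597) = 0.14 m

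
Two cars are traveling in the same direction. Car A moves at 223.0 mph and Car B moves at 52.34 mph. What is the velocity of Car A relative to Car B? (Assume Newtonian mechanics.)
v_rel = v_A - v_B = 223.0 - 52.34 = 170.7 mph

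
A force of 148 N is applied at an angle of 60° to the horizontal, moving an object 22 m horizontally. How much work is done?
W = Fd cosθ = 148×22×cos(60°) = 1628.0 J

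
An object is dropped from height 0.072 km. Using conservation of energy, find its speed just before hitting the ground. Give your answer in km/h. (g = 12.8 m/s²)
mgh = ½mv² → v = √(2gh) = √(2×12.8×72) = 42.93 m/s = 154.6 km/h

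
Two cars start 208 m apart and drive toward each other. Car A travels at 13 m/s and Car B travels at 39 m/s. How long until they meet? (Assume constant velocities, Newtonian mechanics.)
Combined speed: v_combined = 13 + 39 = 52 m/s
Time to meet: t = d/52 = 208/52 = 4.0 s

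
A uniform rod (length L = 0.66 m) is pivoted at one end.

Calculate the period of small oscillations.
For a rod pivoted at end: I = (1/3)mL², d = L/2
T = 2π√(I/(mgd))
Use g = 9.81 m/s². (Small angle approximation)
I/m = (1/3)L² = 0.1452 m²; d = L/2 = 0.33 m
T = 2π√(I/(mgd)) = 2π√(0.1452/(9.81×0.33)) = 1.331 s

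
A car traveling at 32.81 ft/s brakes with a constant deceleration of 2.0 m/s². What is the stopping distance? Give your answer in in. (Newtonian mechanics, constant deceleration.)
d = v₀² / (2a) (with unit conversion) = 984.3 in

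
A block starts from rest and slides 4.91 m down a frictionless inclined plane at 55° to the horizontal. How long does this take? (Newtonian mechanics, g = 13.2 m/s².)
a = g sin(θ) = 13.2 × sin(55°) = 10.81 m/s²
t = √(2d/a) = √(2 × 4.91 / 10.81) = 0.95 s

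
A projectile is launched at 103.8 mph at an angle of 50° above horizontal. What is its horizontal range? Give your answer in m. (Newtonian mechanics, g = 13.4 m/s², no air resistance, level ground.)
R = v₀² sin(2θ) / g (with unit conversion) = 158.2 m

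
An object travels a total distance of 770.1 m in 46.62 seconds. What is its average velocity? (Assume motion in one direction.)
v_avg = Δd / Δt = 770.1 / 46.62 = 16.52 m/s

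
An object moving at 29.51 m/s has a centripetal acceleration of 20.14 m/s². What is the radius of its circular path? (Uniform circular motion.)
r = v²/a_c = 29.51²/20.14 = 43.24 m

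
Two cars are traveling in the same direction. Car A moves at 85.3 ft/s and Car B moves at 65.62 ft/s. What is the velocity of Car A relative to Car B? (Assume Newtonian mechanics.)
v_rel = v_A - v_B = 85.3 - 65.62 = 19.68 ft/s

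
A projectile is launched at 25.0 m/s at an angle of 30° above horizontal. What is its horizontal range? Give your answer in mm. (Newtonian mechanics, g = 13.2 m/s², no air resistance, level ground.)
R = v₀² sin(2θ) / g (with unit conversion) = 41000.0 mm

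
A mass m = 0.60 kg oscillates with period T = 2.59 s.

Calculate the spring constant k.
T = 2π√(m/k) → k = m(2π/T)² = 0.6×(2π/2.59)² = 3.531 N/m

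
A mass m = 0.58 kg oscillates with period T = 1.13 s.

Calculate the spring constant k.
T = 2π√(m/k) → k = m(2π/T)² = 0.58×(2π/1.13)² = 17.93 N/m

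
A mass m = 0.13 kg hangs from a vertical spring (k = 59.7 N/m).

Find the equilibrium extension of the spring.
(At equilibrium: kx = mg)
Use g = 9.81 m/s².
x_eq = mg/k = 0.13×9.81/59.7 = 0.02136 m = 2.136 cm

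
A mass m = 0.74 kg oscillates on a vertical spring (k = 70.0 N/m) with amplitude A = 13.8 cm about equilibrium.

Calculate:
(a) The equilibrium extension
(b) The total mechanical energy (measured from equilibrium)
x_eq = mg/k = 0.74×9.81/70.0 = 0.1037 m = 10.37 cm
E = ½kA² = ½×70.0×(0.138)² = 0.6665 J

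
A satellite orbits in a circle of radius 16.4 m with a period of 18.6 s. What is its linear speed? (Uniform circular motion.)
v = 2πr/T = 2π×16.4/18.6 = 5.54 m/s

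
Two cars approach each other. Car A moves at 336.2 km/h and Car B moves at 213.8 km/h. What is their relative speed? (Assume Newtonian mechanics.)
v_rel = v_A + v_B = 336.2 + 213.8 = 550.0 km/h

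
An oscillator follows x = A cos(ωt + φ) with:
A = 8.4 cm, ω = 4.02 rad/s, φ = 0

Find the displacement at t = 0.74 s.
x = A cos(ωt + φ) = 8.4×cos(4.02×0.74 + 0) = -8.283 cm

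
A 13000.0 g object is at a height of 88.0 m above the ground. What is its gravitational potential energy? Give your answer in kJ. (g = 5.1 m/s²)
PE = mgh = 13 kg × 5.1 m/s² × 88 m = 5834 J = 5.834 kJ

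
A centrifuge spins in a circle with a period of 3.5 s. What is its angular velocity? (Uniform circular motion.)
ω = 2π/T = 2π/3.5 = 1.7952 rad/s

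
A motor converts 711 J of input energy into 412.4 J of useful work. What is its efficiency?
η = W_out/W_in = 412.4/711 = 0.58 = 58.0%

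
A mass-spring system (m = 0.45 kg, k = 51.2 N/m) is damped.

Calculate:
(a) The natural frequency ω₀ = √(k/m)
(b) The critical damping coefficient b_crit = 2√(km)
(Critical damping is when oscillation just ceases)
ω₀ = √(k/m) = √(51.2/0.45) = 10.67 rad/s
b_crit = 2√(km) = 2√(51.2×0.45) = 9.6 kg/s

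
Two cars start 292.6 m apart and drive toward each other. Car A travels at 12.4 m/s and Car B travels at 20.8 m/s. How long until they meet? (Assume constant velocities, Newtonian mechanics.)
Combined speed: v_combined = 12.4 + 20.8 = 33.2 m/s
Time to meet: t = d/33.2 = 292.6/33.2 = 8.81 s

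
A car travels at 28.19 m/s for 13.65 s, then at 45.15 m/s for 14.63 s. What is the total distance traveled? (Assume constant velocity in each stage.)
d₁ = v₁t₁ = 28.19 × 13.65 = 384.794 m
d₂ = v₂t₂ = 45.15 × 14.63 = 660.544 m
d_total = 384.794 + 660.544 = 1045.34 m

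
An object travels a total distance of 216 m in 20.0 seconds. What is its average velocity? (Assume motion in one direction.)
v_avg = Δd / Δt = 216 / 20.0 = 10.8 m/s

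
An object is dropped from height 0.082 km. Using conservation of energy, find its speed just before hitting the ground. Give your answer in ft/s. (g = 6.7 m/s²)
mgh = ½mv² → v = √(2gh) = √(2×6.7×82) = 33.15 m/s = 108.8 ft/s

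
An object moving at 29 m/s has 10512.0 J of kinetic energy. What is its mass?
KE = ½mv² → m = 2KE/v² = 2×10512.0/29² = 25.0 kg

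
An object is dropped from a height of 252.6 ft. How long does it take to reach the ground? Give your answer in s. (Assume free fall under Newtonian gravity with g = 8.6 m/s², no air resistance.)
t = √(2h/g) (with unit conversion) = 4.231 s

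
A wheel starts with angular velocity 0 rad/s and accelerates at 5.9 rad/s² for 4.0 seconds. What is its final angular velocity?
ω = ω₀ + αt = 0 + 5.9 × 4.0 = 23.6 rad/s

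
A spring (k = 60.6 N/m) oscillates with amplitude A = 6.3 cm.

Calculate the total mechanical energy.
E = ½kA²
E = ½kA² = ½×60.6×(0.063)² = 0.1203 J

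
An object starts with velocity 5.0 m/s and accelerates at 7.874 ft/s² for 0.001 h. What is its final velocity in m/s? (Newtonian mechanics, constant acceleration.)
v = v₀ + at (with unit conversion) = 13.64 m/s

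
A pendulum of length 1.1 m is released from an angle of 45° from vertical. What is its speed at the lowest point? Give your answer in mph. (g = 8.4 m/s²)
h = L(1 − cosθ) = 1.1×(1 − cos45°) = 0.3222 m
v = √(2gh) = √(2×8.4×0.3222) = 2.327 m/s = 5.204 mph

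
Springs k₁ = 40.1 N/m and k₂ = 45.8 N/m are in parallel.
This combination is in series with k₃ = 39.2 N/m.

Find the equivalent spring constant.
k₁₂ = k₁ + k₂ = 85.9 N/m (parallel)
1/k_eq = 1/k₁₂ + 1/k₃ → k_eq = 26.92 N/m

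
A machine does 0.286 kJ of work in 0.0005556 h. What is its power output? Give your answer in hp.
P = W/t = 286 J / 2 s = 143 W = 0.1918 hp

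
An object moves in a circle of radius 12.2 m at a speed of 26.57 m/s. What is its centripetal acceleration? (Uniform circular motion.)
a_c = v²/r = 26.57²/12.2 = 705.965/12.2 = 57.87 m/s²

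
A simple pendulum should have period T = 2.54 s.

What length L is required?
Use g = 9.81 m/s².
T = 2π√(L/g) → L = g(T/2π)² = 9.81×(2.54/2π)² = 1.603 m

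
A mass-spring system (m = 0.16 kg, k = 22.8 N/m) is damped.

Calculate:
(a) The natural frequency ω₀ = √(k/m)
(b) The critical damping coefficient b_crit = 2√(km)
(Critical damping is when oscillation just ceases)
ω₀ = √(k/m) = √(22.8/0.16) = 11.94 rad/s
b_crit = 2√(km) = 2√(22.8×0.16) = 3.82 kg/s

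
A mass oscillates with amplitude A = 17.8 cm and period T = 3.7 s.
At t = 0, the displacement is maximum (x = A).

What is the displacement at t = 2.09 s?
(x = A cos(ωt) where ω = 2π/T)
ω = 2π/T = 2π/3.7 = 1.698 rad/s
x = A cos(ωt) = 17.8×cos(1.698×2.09) = -16.34 cm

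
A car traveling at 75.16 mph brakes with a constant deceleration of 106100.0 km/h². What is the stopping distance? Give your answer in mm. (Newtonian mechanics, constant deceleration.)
d = v₀² / (2a) (with unit conversion) = 68950.0 mm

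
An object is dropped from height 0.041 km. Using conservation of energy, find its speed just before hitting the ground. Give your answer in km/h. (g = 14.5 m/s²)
mgh = ½mv² → v = √(2gh) = √(2×14.5×41) = 34.48 m/s = 124.1 km/h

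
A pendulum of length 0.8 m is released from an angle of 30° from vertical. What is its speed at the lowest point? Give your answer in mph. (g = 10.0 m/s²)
h = L(1 − cosθ) = 0.8×(1 − cos30°) = 0.1072 m
v = √(2gh) = √(2×10.0×0.1072) = 1.464 m/s = 3.275 mph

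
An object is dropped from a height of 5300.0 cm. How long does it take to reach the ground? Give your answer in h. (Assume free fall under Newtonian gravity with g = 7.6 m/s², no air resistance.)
t = √(2h/g) (with unit conversion) = 0.001037 h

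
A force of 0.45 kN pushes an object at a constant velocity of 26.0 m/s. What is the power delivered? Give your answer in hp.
P = Fv = 450 N × 26 m/s = 1.17e+04 W = 15.69 hp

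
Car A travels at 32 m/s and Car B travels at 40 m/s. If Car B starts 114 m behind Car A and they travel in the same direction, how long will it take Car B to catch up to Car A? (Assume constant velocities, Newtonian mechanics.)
Relative speed: v_rel = 40 - 32 = 8 m/s
Time to catch: t = d₀/v_rel = 114/8 = 14.25 s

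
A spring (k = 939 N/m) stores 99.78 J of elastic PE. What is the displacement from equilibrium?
PE = ½kx² → x = √(2PE/k) = √(2×99.78/939) = 0.461 m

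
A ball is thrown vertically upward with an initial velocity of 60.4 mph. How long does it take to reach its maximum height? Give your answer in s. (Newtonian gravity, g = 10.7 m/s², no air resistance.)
t_up = v₀/g (with unit conversion) = 2.523 s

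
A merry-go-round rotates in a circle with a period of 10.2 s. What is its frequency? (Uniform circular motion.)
f = 1/T = 1/10.2 = 0.098 Hz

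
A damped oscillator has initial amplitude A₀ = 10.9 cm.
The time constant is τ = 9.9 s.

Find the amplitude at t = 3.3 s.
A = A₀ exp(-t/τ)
A = A₀ exp(−t/τ) = 10.9×exp(−3.3/9.9) = 7.81 cm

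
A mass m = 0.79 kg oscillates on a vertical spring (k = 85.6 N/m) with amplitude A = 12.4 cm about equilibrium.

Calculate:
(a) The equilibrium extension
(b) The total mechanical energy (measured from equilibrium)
x_eq = mg/k = 0.79×9.81/85.6 = 0.09054 m = 9.054 cm
E = ½kA² = ½×85.6×(0.124)² = 0.6581 J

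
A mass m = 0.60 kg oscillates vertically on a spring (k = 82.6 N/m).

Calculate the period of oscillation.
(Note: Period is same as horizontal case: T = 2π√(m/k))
T = 2π√(m/k) = 2π√(0.6/82.6) = 0.5355 s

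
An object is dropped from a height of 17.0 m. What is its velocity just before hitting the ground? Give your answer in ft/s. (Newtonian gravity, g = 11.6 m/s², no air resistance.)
v = √(2gh) (with unit conversion) = 65.16 ft/s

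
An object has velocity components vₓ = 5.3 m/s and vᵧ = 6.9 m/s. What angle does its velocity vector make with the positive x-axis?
θ = arctan(vᵧ/vₓ) = arctan(6.9/5.3) = 52.47°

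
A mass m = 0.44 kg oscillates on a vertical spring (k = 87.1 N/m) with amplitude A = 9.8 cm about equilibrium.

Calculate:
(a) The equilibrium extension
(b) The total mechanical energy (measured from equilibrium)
x_eq = mg/k = 0.44×9.81/87.1 = 0.04956 m = 4.956 cm
E = ½kA² = ½×87.1×(0.098)² = 0.4183 J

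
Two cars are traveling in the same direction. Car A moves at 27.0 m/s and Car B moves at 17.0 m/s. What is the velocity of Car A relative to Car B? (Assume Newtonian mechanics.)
v_rel = v_A - v_B = 27.0 - 17.0 = 10.0 m/s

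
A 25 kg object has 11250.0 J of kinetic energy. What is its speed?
KE = ½mv² → v = √(2KE/m) = √(2×11250.0/25) = 30.0 m/s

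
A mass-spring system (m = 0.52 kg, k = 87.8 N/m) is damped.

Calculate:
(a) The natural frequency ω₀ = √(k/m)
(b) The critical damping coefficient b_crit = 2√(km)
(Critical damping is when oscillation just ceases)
ω₀ = √(k/m) = √(87.8/0.52) = 12.99 rad/s
b_crit = 2√(km) = 2√(87.8×0.52) = 13.51 kg/s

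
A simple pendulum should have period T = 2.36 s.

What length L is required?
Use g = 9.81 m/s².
T = 2π√(L/g) → L = g(T/2π)² = 9.81×(2.36/2π)² = 1.384 m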